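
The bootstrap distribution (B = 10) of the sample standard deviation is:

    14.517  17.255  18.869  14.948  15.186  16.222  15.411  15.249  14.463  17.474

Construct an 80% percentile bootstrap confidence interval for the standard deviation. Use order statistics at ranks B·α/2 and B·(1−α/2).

Sorted replicates: 14.463, 14.517, 14.948, 15.186, 15.249, 15.411, 16.222, 17.255, 17.474, 18.869
α = 0.20; lower rank = 10 × 0.100 = 1; upper rank = 10 × 0.900 = 9.
The 1st smallest replicate is 14.463; the 9th is 17.474.

(14.463, 17.474)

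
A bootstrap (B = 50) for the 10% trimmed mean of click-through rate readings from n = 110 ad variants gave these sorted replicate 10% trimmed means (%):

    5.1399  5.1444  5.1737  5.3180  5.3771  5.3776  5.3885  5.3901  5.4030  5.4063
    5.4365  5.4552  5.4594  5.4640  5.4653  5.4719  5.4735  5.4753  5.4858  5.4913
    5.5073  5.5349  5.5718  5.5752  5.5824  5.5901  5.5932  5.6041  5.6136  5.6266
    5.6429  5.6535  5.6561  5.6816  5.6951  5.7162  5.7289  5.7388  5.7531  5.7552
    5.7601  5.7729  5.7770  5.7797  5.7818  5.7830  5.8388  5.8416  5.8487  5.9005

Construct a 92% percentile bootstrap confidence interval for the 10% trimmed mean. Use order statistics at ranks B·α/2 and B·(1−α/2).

α = 0.08; lower rank = 50 × 0.040 = 2; upper rank = 50 × 0.960 = 48.
The 2nd smallest replicate is 5.1444; the 48th is 5.8416.

(5.1444, 5.8416)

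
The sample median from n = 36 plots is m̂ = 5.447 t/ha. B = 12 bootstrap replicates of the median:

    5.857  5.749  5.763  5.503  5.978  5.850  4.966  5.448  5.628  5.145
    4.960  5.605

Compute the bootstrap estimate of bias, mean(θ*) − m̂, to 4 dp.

bias = +0.0907

mean(θ*) = (5.857 + 5.749 + 5.763 + 5.503 + 5.978 + 5.850 + 4.966 + 5.448 + 5.628 + 5.145 + 4.960 + 5.605) / 12 = 5.53767
bias = 5.53767 − 5.447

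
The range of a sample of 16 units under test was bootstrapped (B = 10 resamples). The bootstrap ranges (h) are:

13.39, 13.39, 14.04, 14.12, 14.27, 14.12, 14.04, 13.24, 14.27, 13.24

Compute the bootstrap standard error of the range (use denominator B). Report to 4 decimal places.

Bootstrap SE is the standard deviation of the 10 replicate ranges.
Mean of replicates: (13.39 + 13.39 + 14.04 + 14.12 + 14.27 + 14.12 + 14.04 + 13.24 + 14.27 + 13.24) / 10 = 138.12000 / 10 = 13.81200
Sum of squared deviations: (−0.42200)² + (−0.42200)² + (+0.22800)² + (+0.30800)² + (+0.45800)² + (+0.30800)² + (+0.22800)² + (−0.57200)² + (+0.45800)² + (−0.57200)² = 1.72376
Variance = 1.72376 / 10 = 0.17238
SE* = √0.17238

SE* = 0.4152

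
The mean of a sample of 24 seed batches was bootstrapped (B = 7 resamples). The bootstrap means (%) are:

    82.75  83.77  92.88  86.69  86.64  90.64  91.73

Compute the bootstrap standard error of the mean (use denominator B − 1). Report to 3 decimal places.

SE* = 3.950

Bootstrap SE is the standard deviation of the 7 replicate means.
Mean of replicates: (82.75 + 83.77 + 92.88 + 86.69 + 86.64 + 90.64 + 91.73) / 7 = 615.1000 / 7 = 87.8714
Sum of squared deviations: (−5.1214)² + (−4.1014)² + (+5.0086)² + (−1.1814)² + (−1.2314)² + (+2.7686)² + (+3.8586)² = 93.6023
Variance = 93.6023 / 6 = 15.6004
SE* = √15.6004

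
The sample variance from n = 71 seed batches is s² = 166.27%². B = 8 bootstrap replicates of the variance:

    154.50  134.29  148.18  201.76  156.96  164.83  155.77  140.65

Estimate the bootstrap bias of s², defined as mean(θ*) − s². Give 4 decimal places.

mean(θ*) = (154.50 + 134.29 + 148.18 + 201.76 + 156.96 + 164.83 + 155.77 + 140.65) / 8 = 157.11750
bias = 157.11750 − 166.27

bias = −9.1525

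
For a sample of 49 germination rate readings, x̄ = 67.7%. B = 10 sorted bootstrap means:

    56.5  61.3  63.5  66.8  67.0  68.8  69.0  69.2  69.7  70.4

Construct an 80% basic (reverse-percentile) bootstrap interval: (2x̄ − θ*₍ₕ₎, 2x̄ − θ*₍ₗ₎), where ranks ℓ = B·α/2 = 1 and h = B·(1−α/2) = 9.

Percentile endpoints at ranks 1 and 9: θ*₍1₎ = 56.5, θ*₍9₎ = 69.7.
Basic interval reflects these around x̄:
  lower = 2 × 67.7 − 69.7 = 65.7
  upper = 2 × 67.7 − 56.5 = 78.9

(65.7, 78.9)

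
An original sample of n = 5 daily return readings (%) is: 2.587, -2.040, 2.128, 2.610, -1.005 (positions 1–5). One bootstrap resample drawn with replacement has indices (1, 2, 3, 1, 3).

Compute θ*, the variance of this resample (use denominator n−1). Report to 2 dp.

θ* = 3.92

Resample values: 2.587, -2.040, 2.128, 2.587, 2.128.
Mean = 1.4780; sum of squared deviations = 15.6811
s² = 15.6811 / 4 = 3.9203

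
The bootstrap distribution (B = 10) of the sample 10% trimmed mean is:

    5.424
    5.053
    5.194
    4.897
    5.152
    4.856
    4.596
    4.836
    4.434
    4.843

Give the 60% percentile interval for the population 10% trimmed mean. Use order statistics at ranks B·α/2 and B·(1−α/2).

Sorted replicates: 4.434, 4.596, 4.836, 4.843, 4.856, 4.897, 5.053, 5.152, 5.194, 5.424
α = 0.40; lower rank = 10 × 0.200 = 2; upper rank = 10 × 0.800 = 8.
The 2nd smallest replicate is 4.596; the 8th is 5.152.

(4.596, 5.152)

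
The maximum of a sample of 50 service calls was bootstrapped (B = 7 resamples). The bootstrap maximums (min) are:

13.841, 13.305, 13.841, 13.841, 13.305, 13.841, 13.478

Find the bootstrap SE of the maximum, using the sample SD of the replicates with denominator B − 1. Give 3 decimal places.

Bootstrap SE is the standard deviation of the 7 replicate maximums.
Mean of replicates: (13.841 + 13.305 + 13.841 + 13.841 + 13.305 + 13.841 + 13.478) / 7 = 95.4520 / 7 = 13.6360
Sum of squared deviations: (+0.2050)² + (−0.3310)² + (+0.2050)² + (+0.2050)² + (−0.3310)² + (+0.2050)² + (−0.1580)² = 0.4122
Variance = 0.4122 / 6 = 0.0687
SE* = √0.0687

SE* = 0.262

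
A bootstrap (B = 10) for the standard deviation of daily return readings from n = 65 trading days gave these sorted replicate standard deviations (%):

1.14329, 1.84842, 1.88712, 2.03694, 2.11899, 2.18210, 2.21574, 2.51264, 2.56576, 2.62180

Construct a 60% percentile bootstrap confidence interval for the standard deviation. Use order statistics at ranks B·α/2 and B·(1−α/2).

α = 0.40; lower rank = 10 × 0.200 = 2; upper rank = 10 × 0.800 = 8.
The 2nd smallest replicate is 1.84842; the 8th is 2.51264.

(1.84842, 2.51264)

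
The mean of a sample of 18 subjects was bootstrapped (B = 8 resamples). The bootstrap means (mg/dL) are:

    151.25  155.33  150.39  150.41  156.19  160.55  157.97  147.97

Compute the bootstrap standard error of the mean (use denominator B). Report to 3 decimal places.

Bootstrap SE is the standard deviation of the 8 replicate means.
Mean of replicates: (151.25 + 155.33 + 150.39 + 150.41 + 156.19 + 160.55 + 157.97 + 147.97) / 8 = 1230.0600 / 8 = 153.7575
Sum of squared deviations: (−2.5075)² + (+1.5725)² + (−3.3675)² + (−3.3475)² + (+2.4325)² + (+6.7925)² + (+4.2125)² + (−5.7875)² = 134.6016
Variance = 134.6016 / 8 = 16.8252
SE* = √16.8252

SE* = 4.102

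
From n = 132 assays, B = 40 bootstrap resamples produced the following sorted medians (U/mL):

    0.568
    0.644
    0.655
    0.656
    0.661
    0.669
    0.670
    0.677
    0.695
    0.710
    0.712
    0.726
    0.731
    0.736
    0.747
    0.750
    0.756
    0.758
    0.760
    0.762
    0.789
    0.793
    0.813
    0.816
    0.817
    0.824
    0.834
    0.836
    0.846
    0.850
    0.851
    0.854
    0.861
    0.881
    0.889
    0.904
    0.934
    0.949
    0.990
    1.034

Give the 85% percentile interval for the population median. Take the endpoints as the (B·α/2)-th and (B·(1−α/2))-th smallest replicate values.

α = 0.15; lower rank = 40 × 0.075 = 3; upper rank = 40 × 0.925 = 37.
The 3rd smallest replicate is 0.655; the 37th is 0.934.

(0.655, 0.934)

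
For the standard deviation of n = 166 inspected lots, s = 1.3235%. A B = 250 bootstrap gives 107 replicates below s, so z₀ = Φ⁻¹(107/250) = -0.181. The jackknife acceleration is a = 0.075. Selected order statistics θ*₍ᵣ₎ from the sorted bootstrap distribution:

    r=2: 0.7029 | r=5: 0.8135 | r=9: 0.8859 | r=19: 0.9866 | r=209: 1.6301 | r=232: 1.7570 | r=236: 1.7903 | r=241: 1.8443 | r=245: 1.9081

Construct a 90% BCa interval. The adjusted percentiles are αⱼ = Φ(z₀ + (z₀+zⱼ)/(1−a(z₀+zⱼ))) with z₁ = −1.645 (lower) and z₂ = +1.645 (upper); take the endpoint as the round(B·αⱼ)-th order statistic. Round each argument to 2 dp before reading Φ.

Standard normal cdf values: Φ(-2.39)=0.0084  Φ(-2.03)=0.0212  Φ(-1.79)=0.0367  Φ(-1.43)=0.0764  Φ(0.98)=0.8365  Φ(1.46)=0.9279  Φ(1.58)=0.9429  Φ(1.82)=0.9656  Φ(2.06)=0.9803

(0.8859, 1.7570)

Lower: z₀ + z₁ = -0.181 + (-1.645) = -1.826; 1 − a(z₀+z₁) = 1 − (0.075)(-1.826) = 1.1369; argument = -0.181 + (-1.826)/1.1369 = -1.7871 → -1.79.
α₁ = Φ(-1.79) = 0.0367; rank = round(250 × 0.0367) = 9; θ*₍9₎ = 0.8859.
Upper: z₀ + z₂ = 1.464; 1 − a(z₀+z₂) = 0.8902; argument = 1.4636 → 1.46; α₂ = 0.9279; rank = 232; θ*₍232₎ = 1.7570.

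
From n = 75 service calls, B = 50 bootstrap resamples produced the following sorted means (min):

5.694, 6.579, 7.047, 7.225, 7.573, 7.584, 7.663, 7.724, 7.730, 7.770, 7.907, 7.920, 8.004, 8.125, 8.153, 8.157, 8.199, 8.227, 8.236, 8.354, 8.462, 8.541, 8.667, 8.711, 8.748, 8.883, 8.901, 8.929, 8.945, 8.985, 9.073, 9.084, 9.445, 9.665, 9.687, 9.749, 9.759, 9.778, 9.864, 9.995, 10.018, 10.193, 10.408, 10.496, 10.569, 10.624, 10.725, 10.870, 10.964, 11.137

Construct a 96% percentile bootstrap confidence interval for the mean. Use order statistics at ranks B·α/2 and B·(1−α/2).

α = 0.04; lower rank = 50 × 0.020 = 1; upper rank = 50 × 0.980 = 49.
The 1st smallest replicate is 5.694; the 49th is 10.964.

(5.694, 10.964)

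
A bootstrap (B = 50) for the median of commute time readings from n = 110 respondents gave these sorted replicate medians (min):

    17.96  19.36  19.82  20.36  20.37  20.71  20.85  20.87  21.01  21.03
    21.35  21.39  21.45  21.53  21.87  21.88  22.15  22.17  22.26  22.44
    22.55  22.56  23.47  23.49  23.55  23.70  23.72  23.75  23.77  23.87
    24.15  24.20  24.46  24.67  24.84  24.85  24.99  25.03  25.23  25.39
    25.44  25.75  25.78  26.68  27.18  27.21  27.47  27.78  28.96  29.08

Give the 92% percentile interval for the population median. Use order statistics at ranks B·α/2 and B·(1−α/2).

(19.36, 27.78)

α = 0.08; lower rank = 50 × 0.040 = 2; upper rank = 50 × 0.960 = 48.
The 2nd smallest replicate is 19.36; the 48th is 27.78.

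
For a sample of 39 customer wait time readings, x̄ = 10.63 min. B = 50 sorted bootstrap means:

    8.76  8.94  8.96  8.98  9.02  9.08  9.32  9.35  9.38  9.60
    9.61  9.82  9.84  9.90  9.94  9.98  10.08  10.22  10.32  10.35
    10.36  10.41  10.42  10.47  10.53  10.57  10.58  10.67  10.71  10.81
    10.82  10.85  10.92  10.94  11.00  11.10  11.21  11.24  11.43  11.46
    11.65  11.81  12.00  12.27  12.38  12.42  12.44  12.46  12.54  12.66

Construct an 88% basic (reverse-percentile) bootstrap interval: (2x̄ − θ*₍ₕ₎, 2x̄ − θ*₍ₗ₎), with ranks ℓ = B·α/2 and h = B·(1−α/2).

Percentile endpoints at ranks 3 and 47: θ*₍3₎ = 8.96, θ*₍47₎ = 12.44.
Basic interval reflects these around x̄:
  lower = 2 × 10.63 − 12.44 = 8.82
  upper = 2 × 10.63 − 8.96 = 12.30

(8.82, 12.30)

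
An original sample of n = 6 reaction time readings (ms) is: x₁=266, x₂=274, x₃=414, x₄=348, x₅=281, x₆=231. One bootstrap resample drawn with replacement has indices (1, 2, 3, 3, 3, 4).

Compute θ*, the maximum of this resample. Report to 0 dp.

Resample values: 266, 274, 414, 414, 414, 348.
Maximum = 414

θ* = 414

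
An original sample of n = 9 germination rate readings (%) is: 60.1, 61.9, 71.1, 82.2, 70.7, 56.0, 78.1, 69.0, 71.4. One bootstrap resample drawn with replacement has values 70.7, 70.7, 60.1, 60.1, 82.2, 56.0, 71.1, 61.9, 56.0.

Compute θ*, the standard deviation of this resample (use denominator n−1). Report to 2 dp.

Mean = 65.4222; sum of squared deviations = 616.0556
s² = 616.0556 / 8 = 77.0069
s = √77.0069 = 8.78

θ* = 8.78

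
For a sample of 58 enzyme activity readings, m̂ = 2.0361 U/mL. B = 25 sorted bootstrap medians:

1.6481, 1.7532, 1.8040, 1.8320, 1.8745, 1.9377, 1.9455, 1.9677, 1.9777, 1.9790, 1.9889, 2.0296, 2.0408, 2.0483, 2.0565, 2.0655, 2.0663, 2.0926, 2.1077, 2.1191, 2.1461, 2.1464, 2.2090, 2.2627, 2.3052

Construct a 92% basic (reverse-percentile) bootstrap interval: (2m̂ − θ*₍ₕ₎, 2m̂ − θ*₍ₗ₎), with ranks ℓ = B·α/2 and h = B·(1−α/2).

Percentile endpoints at ranks 1 and 24: θ*₍1₎ = 1.6481, θ*₍24₎ = 2.2627.
Basic interval reflects these around m̂:
  lower = 2 × 2.0361 − 2.2627 = 1.8095
  upper = 2 × 2.0361 − 1.6481 = 2.4241

(1.8095, 2.4241)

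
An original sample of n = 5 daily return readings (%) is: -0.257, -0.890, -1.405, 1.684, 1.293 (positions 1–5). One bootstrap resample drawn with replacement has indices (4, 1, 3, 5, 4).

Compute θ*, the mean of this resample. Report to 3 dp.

Resample values: 1.684, -0.257, -1.405, 1.293, 1.684.
Mean = (1.684 + (-0.257) + (-1.405) + 1.293 + 1.684) / 5 = 2.9990 / 5 = 0.600

θ* = 0.600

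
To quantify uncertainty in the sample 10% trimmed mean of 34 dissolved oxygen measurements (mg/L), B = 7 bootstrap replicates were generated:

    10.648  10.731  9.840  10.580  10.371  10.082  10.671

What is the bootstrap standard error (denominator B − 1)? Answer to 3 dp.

Bootstrap SE is the standard deviation of the 7 replicate 10% trimmed means.
Mean of replicates: (10.648 + 10.731 + 9.840 + 10.580 + 10.371 + 10.082 + 10.671) / 7 = 72.9230 / 7 = 10.4176
Sum of squared deviations: (+0.2304)² + (+0.3134)² + (−0.5776)² + (+0.1624)² + (−0.0466)² + (−0.3356)² + (+0.2534)² = 0.6903
Variance = 0.6903 / 6 = 0.1151
SE* = √0.1151

SE* = 0.339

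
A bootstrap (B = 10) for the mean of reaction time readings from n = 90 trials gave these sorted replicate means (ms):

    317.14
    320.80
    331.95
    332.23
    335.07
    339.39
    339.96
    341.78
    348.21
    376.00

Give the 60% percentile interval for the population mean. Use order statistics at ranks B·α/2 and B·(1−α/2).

α = 0.40; lower rank = 10 × 0.200 = 2; upper rank = 10 × 0.800 = 8.
The 2nd smallest replicate is 320.80; the 8th is 341.78.

(320.80, 341.78)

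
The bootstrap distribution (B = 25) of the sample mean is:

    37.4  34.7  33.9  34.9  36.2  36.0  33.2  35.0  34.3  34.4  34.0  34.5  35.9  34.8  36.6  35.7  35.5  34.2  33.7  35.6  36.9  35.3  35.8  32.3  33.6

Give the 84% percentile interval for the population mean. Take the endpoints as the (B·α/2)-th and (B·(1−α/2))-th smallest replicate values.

(33.2, 36.6)

Sorted replicates: 32.3, 33.2, 33.6, 33.7, 33.9, 34.0, 34.2, 34.3, 34.4, 34.5, 34.7, 34.8, 34.9, 35.0, 35.3, 35.5, 35.6, 35.7, 35.8, 35.9, 36.0, 36.2, 36.6, 36.9, 37.4
α = 0.16; lower rank = 25 × 0.080 = 2; upper rank = 25 × 0.920 = 23.
The 2nd smallest replicate is 33.2; the 23rd is 36.6.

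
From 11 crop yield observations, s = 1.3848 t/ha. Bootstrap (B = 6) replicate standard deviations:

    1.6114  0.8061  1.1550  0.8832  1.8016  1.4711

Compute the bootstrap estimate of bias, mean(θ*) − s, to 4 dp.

bias = −0.0967

mean(θ*) = (1.6114 + 0.8061 + 1.1550 + 0.8832 + 1.8016 + 1.4711) / 6 = 1.28807
bias = 1.28807 − 1.3848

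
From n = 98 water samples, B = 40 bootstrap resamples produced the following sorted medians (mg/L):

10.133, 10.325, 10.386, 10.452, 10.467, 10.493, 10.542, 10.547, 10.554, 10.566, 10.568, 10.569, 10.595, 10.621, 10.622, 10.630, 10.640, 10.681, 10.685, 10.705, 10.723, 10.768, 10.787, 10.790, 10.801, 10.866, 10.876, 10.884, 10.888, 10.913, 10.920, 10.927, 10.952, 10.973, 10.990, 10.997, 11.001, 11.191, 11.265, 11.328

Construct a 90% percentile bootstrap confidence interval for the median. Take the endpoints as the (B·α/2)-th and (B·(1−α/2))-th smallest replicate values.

(10.325, 11.191)

α = 0.10; lower rank = 40 × 0.050 = 2; upper rank = 40 × 0.950 = 38.
The 2nd smallest replicate is 10.325; the 38th is 11.191.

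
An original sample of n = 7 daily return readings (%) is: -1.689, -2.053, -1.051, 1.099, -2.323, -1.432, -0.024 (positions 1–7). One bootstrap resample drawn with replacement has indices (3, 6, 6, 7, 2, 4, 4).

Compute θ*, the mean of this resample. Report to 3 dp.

θ* = -0.542

Resample values: -1.051, -1.432, -1.432, -0.024, -2.053, 1.099, 1.099.
Mean = ((-1.051) + (-1.432) + (-1.432) + (-0.024) + (-2.053) + 1.099 + 1.099) / 7 = -3.7940 / 7 = -0.542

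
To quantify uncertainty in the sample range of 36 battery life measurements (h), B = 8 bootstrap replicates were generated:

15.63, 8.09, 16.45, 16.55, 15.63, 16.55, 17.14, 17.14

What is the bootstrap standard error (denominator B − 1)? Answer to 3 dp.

SE* = 3.008

Bootstrap SE is the standard deviation of the 8 replicate ranges.
Mean of replicates: (15.63 + 8.09 + 16.45 + 16.55 + 15.63 + 16.55 + 17.14 + 17.14) / 8 = 123.1800 / 8 = 15.3975
Sum of squared deviations: (+0.2325)² + (−7.3075)² + (+1.0525)² + (+1.1525)² + (+0.2325)² + (+1.1525)² + (+1.7425)² + (+1.7425)² = 63.3446
Variance = 63.3446 / 7 = 9.0492
SE* = √9.0492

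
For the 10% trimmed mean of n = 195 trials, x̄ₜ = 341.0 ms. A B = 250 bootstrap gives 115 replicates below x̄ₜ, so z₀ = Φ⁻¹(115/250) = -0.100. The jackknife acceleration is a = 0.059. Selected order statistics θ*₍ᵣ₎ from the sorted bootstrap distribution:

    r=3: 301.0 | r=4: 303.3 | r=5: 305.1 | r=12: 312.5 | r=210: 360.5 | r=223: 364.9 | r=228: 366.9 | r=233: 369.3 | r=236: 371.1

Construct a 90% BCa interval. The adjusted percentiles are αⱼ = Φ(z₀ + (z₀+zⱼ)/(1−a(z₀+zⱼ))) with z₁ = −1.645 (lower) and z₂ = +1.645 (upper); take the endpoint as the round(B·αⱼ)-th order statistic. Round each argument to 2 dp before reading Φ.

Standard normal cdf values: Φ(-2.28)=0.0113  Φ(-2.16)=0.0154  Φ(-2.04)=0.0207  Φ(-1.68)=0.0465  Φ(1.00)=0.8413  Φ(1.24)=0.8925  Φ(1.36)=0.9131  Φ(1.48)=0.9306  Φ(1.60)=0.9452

Lower: z₀ + z₁ = -0.100 + (-1.645) = -1.745; 1 − a(z₀+z₁) = 1 − (0.059)(-1.745) = 1.1030; argument = -0.100 + (-1.745)/1.1030 = -1.6821 → -1.68.
α₁ = Φ(-1.68) = 0.0465; rank = round(250 × 0.0465) = 12; θ*₍12₎ = 312.5.
Upper: z₀ + z₂ = 1.545; 1 − a(z₀+z₂) = 0.9088; argument = 1.6000 → 1.60; α₂ = 0.9452; rank = 236; θ*₍236₎ = 371.1.

(312.5, 371.1)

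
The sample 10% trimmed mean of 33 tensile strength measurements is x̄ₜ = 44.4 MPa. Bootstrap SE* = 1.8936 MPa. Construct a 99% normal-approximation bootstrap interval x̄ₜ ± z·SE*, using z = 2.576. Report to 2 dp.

Margin = 2.576 × 1.8936 = 4.878
Interval: 44.4 ± 4.878

(39.52, 49.28)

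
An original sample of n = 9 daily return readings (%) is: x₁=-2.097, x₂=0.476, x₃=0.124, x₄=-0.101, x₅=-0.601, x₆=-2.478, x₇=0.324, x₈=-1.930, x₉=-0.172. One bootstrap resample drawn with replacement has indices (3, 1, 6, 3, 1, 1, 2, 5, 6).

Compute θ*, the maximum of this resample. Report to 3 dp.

θ* = 0.476

Resample values: 0.124, -2.097, -2.478, 0.124, -2.097, -2.097, 0.476, -0.601, -2.478.
Maximum = 0.476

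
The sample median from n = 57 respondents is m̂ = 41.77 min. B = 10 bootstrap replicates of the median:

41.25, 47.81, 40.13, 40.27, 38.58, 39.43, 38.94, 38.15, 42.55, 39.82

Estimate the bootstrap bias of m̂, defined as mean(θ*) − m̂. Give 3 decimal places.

mean(θ*) = (41.25 + 47.81 + 40.13 + 40.27 + 38.58 + 39.43 + 38.94 + 38.15 + 42.55 + 39.82) / 10 = 40.6930
bias = 40.6930 − 41.77

bias = −1.077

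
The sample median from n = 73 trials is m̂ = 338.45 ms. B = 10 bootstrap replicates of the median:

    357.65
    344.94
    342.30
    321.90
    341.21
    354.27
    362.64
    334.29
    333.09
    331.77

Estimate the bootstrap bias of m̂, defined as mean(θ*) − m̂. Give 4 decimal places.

bias = +3.9560

mean(θ*) = (357.65 + 344.94 + 342.30 + 321.90 + 341.21 + 354.27 + 362.64 + 334.29 + 333.09 + 331.77) / 10 = 342.40600
bias = 342.40600 − 338.45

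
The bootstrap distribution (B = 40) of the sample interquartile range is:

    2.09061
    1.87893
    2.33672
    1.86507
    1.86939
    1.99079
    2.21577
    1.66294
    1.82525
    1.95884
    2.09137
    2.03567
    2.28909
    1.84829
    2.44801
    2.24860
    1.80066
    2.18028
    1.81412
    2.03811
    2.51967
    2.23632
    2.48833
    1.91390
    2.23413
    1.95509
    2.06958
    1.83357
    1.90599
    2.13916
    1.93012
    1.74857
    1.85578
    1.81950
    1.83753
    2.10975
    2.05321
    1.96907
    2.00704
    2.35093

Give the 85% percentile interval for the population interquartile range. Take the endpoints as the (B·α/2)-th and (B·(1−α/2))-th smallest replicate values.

(1.80066, 2.35093)

Sorted replicates: 1.66294, 1.74857, 1.80066, 1.81412, 1.81950, 1.82525, 1.83357, 1.83753, 1.84829, 1.85578, 1.86507, 1.86939, 1.87893, 1.90599, 1.91390, 1.93012, 1.95509, 1.95884, 1.96907, 1.99079, 2.00704, 2.03567, 2.03811, 2.05321, 2.06958, 2.09061, 2.09137, 2.10975, 2.13916, 2.18028, 2.21577, 2.23413, 2.23632, 2.24860, 2.28909, 2.33672, 2.35093, 2.44801, 2.48833, 2.51967
α = 0.15; lower rank = 40 × 0.075 = 3; upper rank = 40 × 0.925 = 37.
The 3rd smallest replicate is 1.80066; the 37th is 2.35093.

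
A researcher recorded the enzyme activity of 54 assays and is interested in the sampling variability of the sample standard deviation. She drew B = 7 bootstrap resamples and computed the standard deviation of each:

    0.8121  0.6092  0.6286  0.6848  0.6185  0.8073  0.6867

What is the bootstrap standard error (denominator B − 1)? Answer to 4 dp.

SE* = 0.0857

Bootstrap SE is the standard deviation of the 7 replicate standard deviations.
Mean of replicates: (0.8121 + 0.6092 + 0.6286 + 0.6848 + 0.6185 + 0.8073 + 0.6867) / 7 = 4.84720 / 7 = 0.69246
Sum of squared deviations: (+0.11964)² + (−0.08326)² + (−0.06386)² + (−0.00766)² + (−0.07396)² + (+0.11484)² + (−0.00576)² = 0.04407
Variance = 0.04407 / 6 = 0.00735
SE* = √0.00735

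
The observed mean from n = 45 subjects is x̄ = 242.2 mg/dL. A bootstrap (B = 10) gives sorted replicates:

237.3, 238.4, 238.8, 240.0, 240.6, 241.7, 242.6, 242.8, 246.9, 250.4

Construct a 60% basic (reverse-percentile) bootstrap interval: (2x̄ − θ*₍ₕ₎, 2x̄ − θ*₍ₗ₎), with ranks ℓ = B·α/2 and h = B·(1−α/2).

Percentile endpoints at ranks 2 and 8: θ*₍2₎ = 238.4, θ*₍8₎ = 242.8.
Basic interval reflects these around x̄:
  lower = 2 × 242.2 − 242.8 = 241.6
  upper = 2 × 242.2 − 238.4 = 246.0

(241.6, 246.0)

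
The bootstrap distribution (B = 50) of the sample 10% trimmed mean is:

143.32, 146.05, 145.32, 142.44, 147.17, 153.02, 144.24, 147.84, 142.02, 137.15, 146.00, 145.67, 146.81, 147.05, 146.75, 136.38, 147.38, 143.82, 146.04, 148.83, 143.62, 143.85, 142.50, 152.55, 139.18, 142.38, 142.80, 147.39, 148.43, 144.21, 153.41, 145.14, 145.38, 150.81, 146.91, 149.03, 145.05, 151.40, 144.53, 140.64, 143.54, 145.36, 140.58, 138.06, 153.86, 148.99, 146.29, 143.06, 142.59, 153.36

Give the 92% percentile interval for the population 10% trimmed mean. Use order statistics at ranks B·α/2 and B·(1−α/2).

Sorted replicates: 136.38, 137.15, 138.06, 139.18, 140.58, 140.64, 142.02, 142.38, 142.44, 142.50, 142.59, 142.80, 143.06, 143.32, 143.54, 143.62, 143.82, 143.85, 144.21, 144.24, 144.53, 145.05, 145.14, 145.32, 145.36, 145.38, 145.67, 146.00, 146.04, 146.05, 146.29, 146.75, 146.81, 146.91, 147.05, 147.17, 147.38, 147.39, 147.84, 148.43, 148.83, 148.99, 149.03, 150.81, 151.40, 152.55, 153.02, 153.36, 153.41, 153.86
α = 0.08; lower rank = 50 × 0.040 = 2; upper rank = 50 × 0.960 = 48.
The 2nd smallest replicate is 137.15; the 48th is 153.36.

(137.15, 153.36)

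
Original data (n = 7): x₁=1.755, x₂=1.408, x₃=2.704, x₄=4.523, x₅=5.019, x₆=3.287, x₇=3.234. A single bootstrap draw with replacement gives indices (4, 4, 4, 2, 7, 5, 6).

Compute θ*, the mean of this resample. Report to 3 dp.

θ* = 3.788

Resample values: 4.523, 4.523, 4.523, 1.408, 3.234, 5.019, 3.287.
Mean = (4.523 + 4.523 + 4.523 + 1.408 + 3.234 + 5.019 + 3.287) / 7 = 26.5170 / 7 = 3.788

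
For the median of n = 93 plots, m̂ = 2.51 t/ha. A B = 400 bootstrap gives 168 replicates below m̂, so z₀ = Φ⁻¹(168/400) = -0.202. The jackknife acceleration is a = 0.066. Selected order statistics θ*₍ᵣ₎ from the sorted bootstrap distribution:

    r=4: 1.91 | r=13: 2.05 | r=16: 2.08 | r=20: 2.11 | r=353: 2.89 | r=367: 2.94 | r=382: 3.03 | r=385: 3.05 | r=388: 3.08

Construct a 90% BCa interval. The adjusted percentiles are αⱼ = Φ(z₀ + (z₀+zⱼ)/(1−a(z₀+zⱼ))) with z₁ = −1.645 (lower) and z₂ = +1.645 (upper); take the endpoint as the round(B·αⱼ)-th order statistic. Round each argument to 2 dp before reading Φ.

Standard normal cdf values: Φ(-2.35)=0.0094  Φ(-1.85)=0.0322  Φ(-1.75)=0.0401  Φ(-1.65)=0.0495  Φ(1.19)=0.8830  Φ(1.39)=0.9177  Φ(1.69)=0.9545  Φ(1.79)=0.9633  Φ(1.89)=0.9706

Lower: z₀ + z₁ = -0.202 + (-1.645) = -1.847; 1 − a(z₀+z₁) = 1 − (0.066)(-1.847) = 1.1219; argument = -0.202 + (-1.847)/1.1219 = -1.8483 → -1.85.
α₁ = Φ(-1.85) = 0.0322; rank = round(400 × 0.0322) = 13; θ*₍13₎ = 2.05.
Upper: z₀ + z₂ = 1.443; 1 − a(z₀+z₂) = 0.9048; argument = 1.3929 → 1.39; α₂ = 0.9177; rank = 367; θ*₍367₎ = 2.94.

(2.05, 2.94)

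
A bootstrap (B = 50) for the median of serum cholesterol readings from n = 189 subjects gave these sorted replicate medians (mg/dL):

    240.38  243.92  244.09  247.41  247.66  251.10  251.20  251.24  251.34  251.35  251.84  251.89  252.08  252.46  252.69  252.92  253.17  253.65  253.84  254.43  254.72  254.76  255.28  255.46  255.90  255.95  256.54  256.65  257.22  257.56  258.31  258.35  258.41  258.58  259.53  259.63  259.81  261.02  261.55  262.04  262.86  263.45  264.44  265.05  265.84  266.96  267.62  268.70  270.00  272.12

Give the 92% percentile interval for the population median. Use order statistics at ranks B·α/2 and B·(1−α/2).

(243.92, 268.70)

α = 0.08; lower rank = 50 × 0.040 = 2; upper rank = 50 × 0.960 = 48.
The 2nd smallest replicate is 243.92; the 48th is 268.70.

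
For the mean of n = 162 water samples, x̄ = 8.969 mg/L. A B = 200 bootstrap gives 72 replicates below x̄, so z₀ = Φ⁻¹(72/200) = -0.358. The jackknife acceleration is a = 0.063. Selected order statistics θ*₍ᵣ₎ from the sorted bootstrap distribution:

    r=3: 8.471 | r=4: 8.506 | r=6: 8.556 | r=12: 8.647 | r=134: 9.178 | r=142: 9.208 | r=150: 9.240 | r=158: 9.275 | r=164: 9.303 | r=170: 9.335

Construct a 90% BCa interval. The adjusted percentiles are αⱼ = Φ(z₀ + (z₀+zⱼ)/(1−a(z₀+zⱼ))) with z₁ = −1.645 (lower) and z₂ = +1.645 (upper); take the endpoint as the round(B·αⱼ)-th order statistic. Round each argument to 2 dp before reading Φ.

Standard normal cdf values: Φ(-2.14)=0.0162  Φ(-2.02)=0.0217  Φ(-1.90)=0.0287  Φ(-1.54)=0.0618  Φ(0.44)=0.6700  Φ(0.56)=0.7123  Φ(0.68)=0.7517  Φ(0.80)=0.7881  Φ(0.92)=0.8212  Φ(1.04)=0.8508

(8.471, 9.335)

Lower: z₀ + z₁ = -0.358 + (-1.645) = -2.003; 1 − a(z₀+z₁) = 1 − (0.063)(-2.003) = 1.1262; argument = -0.358 + (-2.003)/1.1262 = -2.1366 → -2.14.
α₁ = Φ(-2.14) = 0.0162; rank = round(200 × 0.0162) = 3; θ*₍3₎ = 8.471.
Upper: z₀ + z₂ = 1.287; 1 − a(z₀+z₂) = 0.9189; argument = 1.0426 → 1.04; α₂ = 0.8508; rank = 170; θ*₍170₎ = 9.335.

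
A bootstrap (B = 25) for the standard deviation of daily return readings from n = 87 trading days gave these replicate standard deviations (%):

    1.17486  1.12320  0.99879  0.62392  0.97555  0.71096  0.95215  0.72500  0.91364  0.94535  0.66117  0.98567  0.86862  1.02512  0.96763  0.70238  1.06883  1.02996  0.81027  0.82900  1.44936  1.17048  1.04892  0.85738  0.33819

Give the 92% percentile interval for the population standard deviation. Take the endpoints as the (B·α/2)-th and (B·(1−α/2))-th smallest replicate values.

(0.33819, 1.17486)

Sorted replicates: 0.33819, 0.62392, 0.66117, 0.70238, 0.71096, 0.72500, 0.81027, 0.82900, 0.85738, 0.86862, 0.91364, 0.94535, 0.95215, 0.96763, 0.97555, 0.98567, 0.99879, 1.02512, 1.02996, 1.04892, 1.06883, 1.12320, 1.17048, 1.17486, 1.44936
α = 0.08; lower rank = 25 × 0.040 = 1; upper rank = 25 × 0.960 = 24.
The 1st smallest replicate is 0.33819; the 24th is 1.17486.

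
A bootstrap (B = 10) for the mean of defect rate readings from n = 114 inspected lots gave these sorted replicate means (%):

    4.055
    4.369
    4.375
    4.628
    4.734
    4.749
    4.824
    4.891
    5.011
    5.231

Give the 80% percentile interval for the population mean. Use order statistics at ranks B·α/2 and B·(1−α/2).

(4.055, 5.011)

α = 0.20; lower rank = 10 × 0.100 = 1; upper rank = 10 × 0.900 = 9.
The 1st smallest replicate is 4.055; the 9th is 5.011.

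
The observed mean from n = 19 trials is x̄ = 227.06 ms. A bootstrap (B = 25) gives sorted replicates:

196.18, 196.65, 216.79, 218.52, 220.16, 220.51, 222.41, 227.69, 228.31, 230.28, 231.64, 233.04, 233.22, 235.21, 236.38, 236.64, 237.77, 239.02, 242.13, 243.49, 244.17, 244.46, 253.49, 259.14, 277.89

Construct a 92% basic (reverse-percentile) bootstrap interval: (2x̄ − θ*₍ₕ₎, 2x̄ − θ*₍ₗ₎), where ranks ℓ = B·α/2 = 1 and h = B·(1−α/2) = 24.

Percentile endpoints at ranks 1 and 24: θ*₍1₎ = 196.18, θ*₍24₎ = 259.14.
Basic interval reflects these around x̄:
  lower = 2 × 227.06 − 259.14 = 194.98
  upper = 2 × 227.06 − 196.18 = 257.94

(194.98, 257.94)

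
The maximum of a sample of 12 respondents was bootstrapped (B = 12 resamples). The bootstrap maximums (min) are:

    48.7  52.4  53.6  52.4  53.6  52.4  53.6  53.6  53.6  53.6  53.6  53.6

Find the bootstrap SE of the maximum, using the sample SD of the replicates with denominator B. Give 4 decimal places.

Bootstrap SE is the standard deviation of the 12 replicate maximums.
Mean of replicates: (48.7 + 52.4 + 53.6 + 52.4 + 53.6 + 52.4 + 53.6 + 53.6 + 53.6 + 53.6 + 53.6 + 53.6) / 12 = 634.70000 / 12 = 52.89167
Sum of squared deviations: (−4.19167)² + (−0.49167)² + (+0.70833)² + (−0.49167)² + (+0.70833)² + (−0.49167)² + (+0.70833)² + (+0.70833)² + (+0.70833)² + (+0.70833)² + (+0.70833)² + (+0.70833)² = 22.30917
Variance = 22.30917 / 12 = 1.85910
SE* = √1.85910

SE* = 1.3635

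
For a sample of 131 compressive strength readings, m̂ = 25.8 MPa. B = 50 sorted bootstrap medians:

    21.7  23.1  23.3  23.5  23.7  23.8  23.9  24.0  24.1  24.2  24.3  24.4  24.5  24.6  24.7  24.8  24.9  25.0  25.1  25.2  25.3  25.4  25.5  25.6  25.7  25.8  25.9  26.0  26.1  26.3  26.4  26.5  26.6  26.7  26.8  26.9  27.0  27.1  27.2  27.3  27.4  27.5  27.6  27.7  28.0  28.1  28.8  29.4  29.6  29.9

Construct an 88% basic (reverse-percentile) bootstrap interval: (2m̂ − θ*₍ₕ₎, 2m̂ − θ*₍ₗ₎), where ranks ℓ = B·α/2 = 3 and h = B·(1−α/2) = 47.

(22.8, 28.3)

Percentile endpoints at ranks 3 and 47: θ*₍3₎ = 23.3, θ*₍47₎ = 28.8.
Basic interval reflects these around m̂:
  lower = 2 × 25.8 − 28.8 = 22.8
  upper = 2 × 25.8 − 23.3 = 28.3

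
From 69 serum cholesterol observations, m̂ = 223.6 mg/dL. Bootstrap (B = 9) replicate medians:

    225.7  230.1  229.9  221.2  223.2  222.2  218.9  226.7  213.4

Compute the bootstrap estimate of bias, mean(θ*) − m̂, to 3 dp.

bias = −0.122

mean(θ*) = (225.7 + 230.1 + 229.9 + 221.2 + 223.2 + 222.2 + 218.9 + 226.7 + 213.4) / 9 = 223.4778
bias = 223.4778 − 223.6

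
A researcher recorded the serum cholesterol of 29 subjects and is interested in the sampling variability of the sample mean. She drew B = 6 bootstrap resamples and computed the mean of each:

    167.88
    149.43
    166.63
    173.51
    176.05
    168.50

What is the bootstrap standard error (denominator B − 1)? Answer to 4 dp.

SE* = 9.3397

Bootstrap SE is the standard deviation of the 6 replicate means.
Mean of replicates: (167.88 + 149.43 + 166.63 + 173.51 + 176.05 + 168.50) / 6 = 1002.00000 / 6 = 167.00000
Sum of squared deviations: (+0.88000)² + (−17.57000)² + (−0.37000)² + (+6.51000)² + (+9.05000)² + (+1.50000)² = 436.14880
Variance = 436.14880 / 5 = 87.22976
SE* = √87.22976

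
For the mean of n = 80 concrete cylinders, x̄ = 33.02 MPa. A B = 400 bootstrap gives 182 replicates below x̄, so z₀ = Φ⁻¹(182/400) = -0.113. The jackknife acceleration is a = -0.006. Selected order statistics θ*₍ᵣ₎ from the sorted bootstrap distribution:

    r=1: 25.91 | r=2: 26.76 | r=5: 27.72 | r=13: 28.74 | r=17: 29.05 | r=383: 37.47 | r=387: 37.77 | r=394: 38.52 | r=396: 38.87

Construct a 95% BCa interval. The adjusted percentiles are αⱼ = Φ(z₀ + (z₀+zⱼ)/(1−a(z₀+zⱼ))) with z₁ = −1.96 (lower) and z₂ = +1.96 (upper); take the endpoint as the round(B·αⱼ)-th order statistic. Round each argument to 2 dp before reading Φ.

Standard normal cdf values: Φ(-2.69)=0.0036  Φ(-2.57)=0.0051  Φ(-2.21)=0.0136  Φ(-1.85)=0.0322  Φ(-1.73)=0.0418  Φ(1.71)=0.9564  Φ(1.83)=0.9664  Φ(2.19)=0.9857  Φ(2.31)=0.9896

Lower: z₀ + z₁ = -0.113 + (-1.960) = -2.073; 1 − a(z₀+z₁) = 1 − (-0.006)(-2.073) = 0.9876; argument = -0.113 + (-2.073)/0.9876 = -2.2121 → -2.21.
α₁ = Φ(-2.21) = 0.0136; rank = round(400 × 0.0136) = 5; θ*₍5₎ = 27.72.
Upper: z₀ + z₂ = 1.847; 1 − a(z₀+z₂) = 1.0111; argument = 1.7138 → 1.71; α₂ = 0.9564; rank = 383; θ*₍383₎ = 37.47.

(27.72, 37.47)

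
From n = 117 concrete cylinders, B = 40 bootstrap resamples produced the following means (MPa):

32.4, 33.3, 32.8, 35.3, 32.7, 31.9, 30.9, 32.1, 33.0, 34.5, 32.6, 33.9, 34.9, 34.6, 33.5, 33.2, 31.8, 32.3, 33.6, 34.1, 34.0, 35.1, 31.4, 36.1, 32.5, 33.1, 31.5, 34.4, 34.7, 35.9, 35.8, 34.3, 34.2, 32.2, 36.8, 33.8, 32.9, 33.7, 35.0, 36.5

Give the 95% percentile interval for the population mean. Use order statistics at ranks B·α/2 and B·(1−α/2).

(30.9, 36.5)

Sorted replicates: 30.9, 31.4, 31.5, 31.8, 31.9, 32.1, 32.2, 32.3, 32.4, 32.5, 32.6, 32.7, 32.8, 32.9, 33.0, 33.1, 33.2, 33.3, 33.5, 33.6, 33.7, 33.8, 33.9, 34.0, 34.1, 34.2, 34.3, 34.4, 34.5, 34.6, 34.7, 34.9, 35.0, 35.1, 35.3, 35.8, 35.9, 36.1, 36.5, 36.8
α = 0.05; lower rank = 40 × 0.025 = 1; upper rank = 40 × 0.975 = 39.
The 1st smallest replicate is 30.9; the 39th is 36.5.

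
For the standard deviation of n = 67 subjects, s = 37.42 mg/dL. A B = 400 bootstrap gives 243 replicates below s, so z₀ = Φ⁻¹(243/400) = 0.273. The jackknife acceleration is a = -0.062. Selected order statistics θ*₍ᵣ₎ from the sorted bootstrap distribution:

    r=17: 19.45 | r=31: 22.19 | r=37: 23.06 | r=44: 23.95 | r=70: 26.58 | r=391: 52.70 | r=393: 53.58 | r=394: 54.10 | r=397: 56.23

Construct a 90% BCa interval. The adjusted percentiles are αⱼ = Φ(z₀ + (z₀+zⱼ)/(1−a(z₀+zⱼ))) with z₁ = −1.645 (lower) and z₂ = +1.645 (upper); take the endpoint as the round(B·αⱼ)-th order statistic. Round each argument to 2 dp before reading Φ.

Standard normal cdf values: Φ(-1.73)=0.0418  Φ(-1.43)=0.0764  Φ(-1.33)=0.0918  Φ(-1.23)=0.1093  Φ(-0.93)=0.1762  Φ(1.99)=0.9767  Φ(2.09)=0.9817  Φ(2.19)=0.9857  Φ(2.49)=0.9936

(23.95, 52.70)

Lower: z₀ + z₁ = 0.273 + (-1.645) = -1.372; 1 − a(z₀+z₁) = 1 − (-0.062)(-1.372) = 0.9149; argument = 0.273 + (-1.372)/0.9149 = -1.2266 → -1.23.
α₁ = Φ(-1.23) = 0.1093; rank = round(400 × 0.1093) = 44; θ*₍44₎ = 23.95.
Upper: z₀ + z₂ = 1.918; 1 − a(z₀+z₂) = 1.1189; argument = 1.9872 → 1.99; α₂ = 0.9767; rank = 391; θ*₍391₎ = 52.70.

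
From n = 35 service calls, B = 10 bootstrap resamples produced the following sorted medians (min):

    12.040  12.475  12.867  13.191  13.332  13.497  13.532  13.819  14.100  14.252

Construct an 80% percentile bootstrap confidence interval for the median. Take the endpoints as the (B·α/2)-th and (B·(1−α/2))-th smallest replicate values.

α = 0.20; lower rank = 10 × 0.100 = 1; upper rank = 10 × 0.900 = 9.
The 1st smallest replicate is 12.040; the 9th is 14.100.

(12.040, 14.100)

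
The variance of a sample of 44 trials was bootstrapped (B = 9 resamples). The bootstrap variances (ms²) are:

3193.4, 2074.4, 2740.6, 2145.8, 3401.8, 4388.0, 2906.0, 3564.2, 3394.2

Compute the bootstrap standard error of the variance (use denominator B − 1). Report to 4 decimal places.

Bootstrap SE is the standard deviation of the 9 replicate variances.
Mean of replicates: (3193.4 + 2074.4 + 2740.6 + 2145.8 + 3401.8 + 4388.0 + 2906.0 + 3564.2 + 3394.2) / 9 = 27808.40000 / 9 = 3089.82222
Sum of squared deviations: (+103.57778)² + (−1015.42222)² + (−349.22222)² + (−944.02222)² + (+311.97778)² + (+1298.17778)² + (−183.82222)² + (+474.37778)² + (+304.37778)² = 4189011.15556
Variance = 4189011.15556 / 8 = 523626.39444
SE* = √523626.39444

SE* = 723.6203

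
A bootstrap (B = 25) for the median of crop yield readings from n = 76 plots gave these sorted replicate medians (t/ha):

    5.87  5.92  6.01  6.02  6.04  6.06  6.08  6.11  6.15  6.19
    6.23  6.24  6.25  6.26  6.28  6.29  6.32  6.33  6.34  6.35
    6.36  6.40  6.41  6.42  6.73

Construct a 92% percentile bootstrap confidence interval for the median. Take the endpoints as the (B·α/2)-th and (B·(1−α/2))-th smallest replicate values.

(5.87, 6.42)

α = 0.08; lower rank = 25 × 0.040 = 1; upper rank = 25 × 0.960 = 24.
The 1st smallest replicate is 5.87; the 24th is 6.42.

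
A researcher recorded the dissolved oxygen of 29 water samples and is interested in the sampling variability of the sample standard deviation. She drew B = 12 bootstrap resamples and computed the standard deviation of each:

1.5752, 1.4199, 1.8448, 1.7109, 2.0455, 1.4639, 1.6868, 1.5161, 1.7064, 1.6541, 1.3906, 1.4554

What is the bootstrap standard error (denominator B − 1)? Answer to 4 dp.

Bootstrap SE is the standard deviation of the 12 replicate standard deviations.
Mean of replicates: (1.5752 + 1.4199 + 1.8448 + 1.7109 + 2.0455 + 1.4639 + 1.6868 + 1.5161 + 1.7064 + 1.6541 + 1.3906 + 1.4554) / 12 = 19.46960 / 12 = 1.62247
Sum of squared deviations: (−0.04727)² + (−0.20257)² + (+0.22233)² + (+0.08843)² + (+0.42303)² + (−0.15857)² + (+0.06433)² + (−0.10637)² + (+0.08393)² + (+0.03163)² + (−0.23187)² + (−0.16707)² = 0.40979
Variance = 0.40979 / 11 = 0.03725
SE* = √0.03725

SE* = 0.1930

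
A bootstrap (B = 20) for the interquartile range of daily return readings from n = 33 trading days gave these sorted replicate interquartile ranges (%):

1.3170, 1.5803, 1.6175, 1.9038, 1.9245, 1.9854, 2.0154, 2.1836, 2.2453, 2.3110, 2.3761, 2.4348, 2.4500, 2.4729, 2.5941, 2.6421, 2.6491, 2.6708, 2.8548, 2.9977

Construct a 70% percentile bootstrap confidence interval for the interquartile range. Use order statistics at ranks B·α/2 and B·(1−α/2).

(1.6175, 2.6491)

α = 0.30; lower rank = 20 × 0.150 = 3; upper rank = 20 × 0.850 = 17.
The 3rd smallest replicate is 1.6175; the 17th is 2.6491.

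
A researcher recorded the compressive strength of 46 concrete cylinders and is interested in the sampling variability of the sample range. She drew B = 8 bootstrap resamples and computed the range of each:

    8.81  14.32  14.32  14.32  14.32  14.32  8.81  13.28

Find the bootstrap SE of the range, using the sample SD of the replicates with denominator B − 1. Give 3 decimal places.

SE* = 2.496

Bootstrap SE is the standard deviation of the 8 replicate ranges.
Mean of replicates: (8.81 + 14.32 + 14.32 + 14.32 + 14.32 + 14.32 + 8.81 + 13.28) / 8 = 102.5000 / 8 = 12.8125
Sum of squared deviations: (−4.0025)² + (+1.5075)² + (+1.5075)² + (+1.5075)² + (+1.5075)² + (+1.5075)² + (−4.0025)² + (+0.4675)² = 43.6213
Variance = 43.6213 / 7 = 6.2316
SE* = √6.2316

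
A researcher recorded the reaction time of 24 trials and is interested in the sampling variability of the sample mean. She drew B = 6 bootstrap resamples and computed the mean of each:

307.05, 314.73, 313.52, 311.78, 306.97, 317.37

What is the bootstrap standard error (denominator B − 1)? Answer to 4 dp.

Bootstrap SE is the standard deviation of the 6 replicate means.
Mean of replicates: (307.05 + 314.73 + 313.52 + 311.78 + 306.97 + 317.37) / 6 = 1871.42000 / 6 = 311.90333
Sum of squared deviations: (−4.85333)² + (+2.82667)² + (+1.61667)² + (−0.12333)² + (−4.93333)² + (+5.46667)² = 88.39593
Variance = 88.39593 / 5 = 17.67919
SE* = √17.67919

SE* = 4.2047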